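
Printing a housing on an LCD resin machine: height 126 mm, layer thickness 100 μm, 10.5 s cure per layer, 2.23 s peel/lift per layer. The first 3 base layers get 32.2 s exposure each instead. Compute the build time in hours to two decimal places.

Layer count = ceil(126 / 0.1) = 1260.
Base layers: 3 × (32.2 + 2.23) → 103.29 s.
Normal layers = 1257 × (10.5 + 2.23) = 16001.61 s.
Sum: 103.29 + 16001.61 = 16104.9 s → 4.47 hours.

4.47 hours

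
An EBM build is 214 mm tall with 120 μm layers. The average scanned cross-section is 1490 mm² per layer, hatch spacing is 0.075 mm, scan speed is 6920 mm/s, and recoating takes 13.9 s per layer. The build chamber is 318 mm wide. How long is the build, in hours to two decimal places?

Number of layers: 214 / 0.12 → 1784 (rounded up).
Scan path per layer = 1490 / 0.075 = 19866.7 mm.
Per-layer scan time: 19866.7 / 6920 → 2.8709 s.
Time per layer: 2.8709 + 13.9 → 16.7709 s.
1784 layers × 16.7709 s/layer = 29919.2856 s, i.e. 8.31 hours.

8.31 hours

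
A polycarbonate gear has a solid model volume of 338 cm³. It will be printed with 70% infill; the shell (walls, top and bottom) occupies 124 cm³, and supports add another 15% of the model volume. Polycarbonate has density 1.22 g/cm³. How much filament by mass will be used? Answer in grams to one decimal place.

395.9 g

Interior volume = 338 − 124 = 214 cm³.
Infill volume = 0.70 × 214, so 149.8 cm³.
Support = 0.15 × 338 = 50.7 cm³.
Deposited volume: 124 + 149.8 + 50.7 → 324.5 cm³.
Mass = 324.5 × 1.22 = 395.89 g.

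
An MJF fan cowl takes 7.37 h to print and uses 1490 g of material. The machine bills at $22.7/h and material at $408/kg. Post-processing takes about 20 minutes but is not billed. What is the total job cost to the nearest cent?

Machine-time cost = 22.7 × 7.37, so $167.299.
Material charge = 408 × 1490/1000 = $607.92.
Total = 167.299 + 607.92 = 775.219 ≈ $775.22.

$775.22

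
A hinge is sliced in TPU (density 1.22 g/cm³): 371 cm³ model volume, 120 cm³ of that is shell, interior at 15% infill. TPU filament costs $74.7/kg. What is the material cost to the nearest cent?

Interior volume = 371 − 120 = 251 cm³.
Infill deposited = 0.15 × 251, so 37.65 cm³.
Total extruded: 120 + 37.65 → 157.65 cm³.
Mass: 157.65 × 1.22 → 192.333 g.
Cost = 192.333 g / 1000 × $74.7/kg = $14.37.

$14.37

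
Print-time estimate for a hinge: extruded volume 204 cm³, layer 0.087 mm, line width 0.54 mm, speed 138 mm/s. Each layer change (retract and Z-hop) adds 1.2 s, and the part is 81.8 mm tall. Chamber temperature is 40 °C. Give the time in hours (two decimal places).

Bead cross-section: 0.087 × 0.54 → 0.04698 mm².
Toolpath length = 204 cm³ / 0.04698 mm² = 204000 / 0.04698 = 4342273.3 mm.
Time extruding = 4342273.3 / 138, so 31465.7 s.
Layers = ⌈81.8/0.087⌉ = 941.
Non-print overhead = 941 × 1.2, so 1129.2 s.
Total = 31465.7 + 1129.2 = 32594.9 s = 9.05 hours.

9.05 hours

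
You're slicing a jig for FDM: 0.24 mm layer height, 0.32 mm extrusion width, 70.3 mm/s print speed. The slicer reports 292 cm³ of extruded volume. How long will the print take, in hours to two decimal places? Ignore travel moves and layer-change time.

Bead cross-section = 0.24 × 0.32 = 0.0768 mm².
Toolpath length = 292 cm³ / 0.0768 mm² = 292000 / 0.0768 = 3802083.3 mm.
Time extruding = 3802083.3 / 70.3 = 54083.7 s.
That's 54083.7 s → 15.02 hours.

15.02 hours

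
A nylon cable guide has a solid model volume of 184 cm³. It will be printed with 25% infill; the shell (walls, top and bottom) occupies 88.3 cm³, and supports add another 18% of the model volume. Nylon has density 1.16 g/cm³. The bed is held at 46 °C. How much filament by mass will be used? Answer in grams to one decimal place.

168.6 g

Infill region: 184 − 88.3 → 95.7 cm³.
Infill deposited: 0.25 × 95.7 → 23.925 cm³.
Support = 0.18 × 184 = 33.12 cm³.
Total printed volume = 88.3 + 23.925 + 33.12 = 145.345 cm³.
Mass = 145.345 × 1.16 = 168.6002 g.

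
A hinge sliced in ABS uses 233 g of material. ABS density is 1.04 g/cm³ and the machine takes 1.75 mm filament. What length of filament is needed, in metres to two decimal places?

Volume = 233 g / 1.04 g·cm⁻³ = 224.0385 cm³ = 224038.5 mm³.
Filament cross-section = π × (1.75/2)² = 2.4053 mm².
Length = 224038.5 / 2.4053 = 93143.68 mm = 93.14 m.

93.14 m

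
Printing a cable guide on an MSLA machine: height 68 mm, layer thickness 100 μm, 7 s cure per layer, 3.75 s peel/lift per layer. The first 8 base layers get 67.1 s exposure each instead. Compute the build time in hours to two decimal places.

Layer count = ceil(68 / 0.1) = 680.
Bottom layers = 8 × (67.1 + 3.75) = 566.8 s.
Remaining layers = 672 × (7 + 3.75) = 7224 s.
Total = 566.8 + 7224 = 7790.8 s = 2.16 hours.

2.16 hours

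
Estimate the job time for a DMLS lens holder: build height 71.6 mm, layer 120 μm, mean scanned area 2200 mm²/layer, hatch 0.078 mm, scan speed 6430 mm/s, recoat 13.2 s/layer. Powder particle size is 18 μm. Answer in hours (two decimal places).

Layer count = ceil(71.6 / 0.12) = 597.
Scan path per layer: 2200 / 0.078 → 28205.1 mm.
Per-layer scan time: 28205.1 / 6430 → 4.3865 s.
Layer cycle = 4.3865 + 13.2 = 17.5865 s.
597 layers × 17.5865 s/layer = 10499.1405 s, i.e. 2.92 hours.

2.92 hours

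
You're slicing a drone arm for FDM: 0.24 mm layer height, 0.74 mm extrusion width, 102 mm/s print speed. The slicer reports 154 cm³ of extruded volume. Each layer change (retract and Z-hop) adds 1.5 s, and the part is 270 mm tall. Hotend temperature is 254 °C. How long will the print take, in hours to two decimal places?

2.83 hours

Bead cross-section = 0.24 × 0.74, so 0.1776 mm².
Total extruded path = 154000/0.1776 = 867117.1 mm.
Print-move time = 867117.1 / 102 = 8501.1 s.
Layers = ⌈270/0.24⌉ = 1125.
Layer-change overhead = 1125 × 1.5 = 1687.5 s.
Total = 8501.1 + 1687.5 = 10188.6 s = 2.83 hours.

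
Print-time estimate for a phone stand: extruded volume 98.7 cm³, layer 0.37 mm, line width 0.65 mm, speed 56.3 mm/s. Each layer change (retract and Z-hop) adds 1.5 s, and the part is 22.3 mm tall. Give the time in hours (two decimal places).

2.05 hours

Bead cross-section: 0.37 × 0.65 → 0.2405 mm².
Toolpath length = 98.7 cm³ / 0.2405 mm² = 98700 / 0.2405 = 410395 mm.
Time extruding = 410395 / 56.3, so 7289.4 s.
Number of layers: 22.3 / 0.37 → 61 (rounded up).
Layer-change overhead: 61 × 1.5 → 91.5 s.
Total = 7289.4 + 91.5 = 7380.9 s = 2.05 hours.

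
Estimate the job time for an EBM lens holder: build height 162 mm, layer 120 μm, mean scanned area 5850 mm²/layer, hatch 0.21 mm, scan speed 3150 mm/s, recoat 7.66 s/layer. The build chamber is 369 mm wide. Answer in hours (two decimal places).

Layers = ⌈162/0.12⌉ = 1350.
Scan path per layer = 5850 / 0.21 = 27857.1 mm.
Scan time per layer = 27857.1 / 3150, so 8.8435 s.
Layer cycle = 8.8435 + 7.66, so 16.5035 s.
1350 layers × 16.5035 s/layer = 22279.725 s, i.e. 6.19 hours.

6.19 hours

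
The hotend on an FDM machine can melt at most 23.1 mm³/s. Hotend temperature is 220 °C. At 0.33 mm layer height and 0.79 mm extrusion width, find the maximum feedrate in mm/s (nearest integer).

89 mm/s

Bead cross-section = 0.33 × 0.79, so 0.2607 mm².
v_max = Q/A = 23.1/0.2607 = 88.61 mm/s → 89 mm/s.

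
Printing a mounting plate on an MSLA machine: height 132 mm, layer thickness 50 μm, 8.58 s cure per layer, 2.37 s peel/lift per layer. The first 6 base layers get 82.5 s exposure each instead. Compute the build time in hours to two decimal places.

Layer count = ceil(132 / 0.05) = 2640.
Burn-in layers = 6 × (82.5 + 2.37), so 509.22 s.
Remaining layers = 2634 × (8.58 + 2.37) = 28842.3 s.
Sum: 509.22 + 28842.3 = 29351.52 s → 8.15 hours.

8.15 hours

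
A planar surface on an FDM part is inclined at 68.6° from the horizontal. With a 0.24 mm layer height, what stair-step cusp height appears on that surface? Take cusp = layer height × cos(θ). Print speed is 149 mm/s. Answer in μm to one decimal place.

cos(68.6°) = 0.3649, so cusp = 0.24 × 0.3649 = 0.087576 mm → 87.6 μm.

87.6 μm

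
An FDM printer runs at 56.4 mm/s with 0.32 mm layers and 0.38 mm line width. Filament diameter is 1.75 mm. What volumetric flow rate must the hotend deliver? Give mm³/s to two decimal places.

6.86

Bead cross-section: 0.32 × 0.38 → 0.1216 mm².
Volumetric flow = 56.4 × 0.1216 = 6.86 mm³/s.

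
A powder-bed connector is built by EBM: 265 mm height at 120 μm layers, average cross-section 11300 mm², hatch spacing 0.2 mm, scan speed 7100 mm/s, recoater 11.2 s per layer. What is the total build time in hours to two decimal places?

Layers = ⌈265/0.12⌉ = 2209.
Scan path per layer = 11300 / 0.2 = 56500 mm.
Beam time per layer = 56500 / 7100, so 7.9577 s.
Layer cycle: 7.9577 + 11.2 → 19.1577 s.
Total: 2209 × 19.1577 s = 42319.3593 s → 11.76 hours.

11.76 hours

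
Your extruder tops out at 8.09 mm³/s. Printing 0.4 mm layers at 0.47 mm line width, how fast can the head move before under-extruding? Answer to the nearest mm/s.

Bead cross-section: 0.4 × 0.47 → 0.188 mm².
Max speed = 8.09 / 0.188 = 43.03 ≈ 43 mm/s.

43 mm/s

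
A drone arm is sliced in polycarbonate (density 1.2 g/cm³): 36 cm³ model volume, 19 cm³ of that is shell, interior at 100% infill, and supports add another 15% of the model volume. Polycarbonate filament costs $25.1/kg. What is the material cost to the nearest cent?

Interior volume = 36 − 19, so 17 cm³.
Infill deposited = 1.00 × 17 = 17 cm³.
Support = 0.15 × 36, so 5.4 cm³.
Deposited volume: 19 + 17 + 5.4 → 41.4 cm³.
Mass: 41.4 × 1.2 → 49.68 g.
At $25.1/kg: 49.68/1000 × 25.1 = $1.25.

$1.25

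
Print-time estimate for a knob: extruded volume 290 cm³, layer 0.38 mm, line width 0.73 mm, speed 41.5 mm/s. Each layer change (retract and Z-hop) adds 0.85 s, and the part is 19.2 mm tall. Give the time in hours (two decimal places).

Extrusion cross-section = 0.38 × 0.73, so 0.2774 mm².
Toolpath length = 290 cm³ / 0.2774 mm² = 290000 / 0.2774 = 1045421.8 mm.
Time extruding = 1045421.8 / 41.5 = 25190.9 s.
Number of layers: 19.2 / 0.38 → 51 (rounded up).
Z-hop total = 51 × 0.85 = 43.35 s.
Total = 25190.9 + 43.35 = 25234.25 s = 7.01 hours.

7.01 hours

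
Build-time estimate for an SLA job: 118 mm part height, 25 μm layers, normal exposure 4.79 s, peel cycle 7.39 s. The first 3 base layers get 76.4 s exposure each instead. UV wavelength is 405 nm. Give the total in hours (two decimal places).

16.03 hours

Number of layers: 118 / 0.025 → 4720 (rounded up).
Base layers: 3 × (76.4 + 7.39) → 251.37 s.
Regular layers: 4717 × (4.79 + 7.39) → 57453.06 s.
Sum: 251.37 + 57453.06 = 57704.43 s → 16.03 hours.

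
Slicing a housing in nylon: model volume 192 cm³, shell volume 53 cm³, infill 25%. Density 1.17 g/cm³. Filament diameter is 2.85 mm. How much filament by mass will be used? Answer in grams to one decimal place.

Infill region: 192 − 53 → 139 cm³.
Infill deposited: 0.25 × 139 → 34.75 cm³.
Total printed volume = 53 + 34.75, so 87.75 cm³.
Mass = 87.75 × 1.17 = 102.6675 g.

102.7 g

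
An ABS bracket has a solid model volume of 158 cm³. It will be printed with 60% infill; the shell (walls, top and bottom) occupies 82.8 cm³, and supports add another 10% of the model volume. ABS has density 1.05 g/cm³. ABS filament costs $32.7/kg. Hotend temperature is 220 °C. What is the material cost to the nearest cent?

$4.93

Infill region = 158 − 82.8 = 75.2 cm³.
Deposited infill: 0.60 × 75.2 → 45.12 cm³.
Support: 0.10 × 158 → 15.8 cm³.
Total extruded: 82.8 + 45.12 + 15.8 → 143.72 cm³.
Mass: 143.72 × 1.05 → 150.906 g.
At $32.7/kg: 150.906/1000 × 32.7 = $4.93.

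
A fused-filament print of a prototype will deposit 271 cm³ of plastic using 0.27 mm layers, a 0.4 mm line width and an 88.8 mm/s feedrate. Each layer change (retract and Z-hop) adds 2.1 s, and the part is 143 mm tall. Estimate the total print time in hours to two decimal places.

Extrusion cross-section = 0.27 × 0.4, so 0.108 mm².
Total extruded path = 271000/0.108 = 2509259.3 mm.
Time extruding: 2509259.3 / 88.8 → 28257.4 s.
Number of layers: 143 / 0.27 → 530 (rounded up).
Non-print overhead = 530 × 2.1, so 1113 s.
Altogether 28257.4 + 1113 = 29370.4 s, i.e. 8.16 hours.

8.16 hours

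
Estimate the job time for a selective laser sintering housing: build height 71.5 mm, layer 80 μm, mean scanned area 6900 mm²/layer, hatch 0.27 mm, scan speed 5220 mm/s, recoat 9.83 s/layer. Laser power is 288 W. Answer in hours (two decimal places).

Layer count = ceil(71.5 / 0.08) = 894.
Scan path per layer = 6900 / 0.27 = 25555.6 mm.
Per-layer scan time = 25555.6 / 5220 = 4.8957 s.
Per-layer time = 4.8957 + 9.83, so 14.7257 s.
894 layers × 14.7257 s/layer = 13164.7758 s, i.e. 3.66 hours.

3.66 hours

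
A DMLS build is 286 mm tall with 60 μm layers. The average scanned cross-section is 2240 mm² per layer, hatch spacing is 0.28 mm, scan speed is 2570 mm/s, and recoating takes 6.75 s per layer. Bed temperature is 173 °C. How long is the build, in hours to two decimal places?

13.06 hours

Number of layers: 286 / 0.06 → 4767 (rounded up).
Scan path per layer: 2240 / 0.28 → 8000 mm.
Per-layer scan time = 8000 / 2570, so 3.1128 s.
Layer cycle: 3.1128 + 6.75 → 9.8628 s.
Total: 4767 × 9.8628 s = 47015.9676 s → 13.06 hours.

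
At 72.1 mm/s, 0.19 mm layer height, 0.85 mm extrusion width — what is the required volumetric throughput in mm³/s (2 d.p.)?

Bead cross-section: 0.19 × 0.85 → 0.1615 mm².
Volumetric flow = 72.1 × 0.1615 = 11.64 mm³/s.

11.64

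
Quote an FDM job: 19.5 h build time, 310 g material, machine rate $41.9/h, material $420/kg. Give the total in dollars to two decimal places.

$947.25

Time charge = 41.9 × 19.5, so $817.05.
Material cost = 420 × 310/1000 = $130.20.
Total = 817.05 + 130.20 = $947.25.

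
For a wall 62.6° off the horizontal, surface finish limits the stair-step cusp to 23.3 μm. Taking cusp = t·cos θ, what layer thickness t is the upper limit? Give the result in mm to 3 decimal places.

0.051 mm

cos(62.6°) = 0.4602; t_max = 0.0233/0.4602 = 0.051 mm.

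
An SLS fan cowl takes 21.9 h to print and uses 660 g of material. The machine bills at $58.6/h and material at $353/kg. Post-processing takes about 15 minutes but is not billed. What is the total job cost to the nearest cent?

$1516.32

Time charge: 58.6 × 21.9 → $1283.34.
Material cost: 353 × 660/1000 → $232.98.
Job cost: 1283.34 + 232.98 = $1516.32.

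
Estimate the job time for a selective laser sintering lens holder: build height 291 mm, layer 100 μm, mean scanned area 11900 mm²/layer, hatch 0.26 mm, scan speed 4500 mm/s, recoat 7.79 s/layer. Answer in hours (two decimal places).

Layers = ⌈291/0.1⌉ = 2910.
Per-layer scan distance = 11900 / 0.26 = 45769.2 mm.
Scan time per layer = 45769.2 / 4500, so 10.1709 s.
Time per layer = 10.1709 + 7.79, so 17.9609 s.
2910 layers × 17.9609 s/layer = 52266.219 s, i.e. 14.52 hours.

14.52 hours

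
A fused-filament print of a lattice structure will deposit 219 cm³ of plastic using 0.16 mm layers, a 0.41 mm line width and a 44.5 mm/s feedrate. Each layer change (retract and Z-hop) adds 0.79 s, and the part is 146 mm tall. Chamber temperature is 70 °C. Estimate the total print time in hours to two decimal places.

Bead cross-section = 0.16 × 0.41, so 0.0656 mm².
Path length: 219000 mm³ / 0.0656 mm² → 3338414.6 mm.
Time extruding = 3338414.6 / 44.5, so 75020.6 s.
Number of layers: 146 / 0.16 → 913 (rounded up).
Z-hop total = 913 × 0.79, so 721.27 s.
Altogether 75020.6 + 721.27 = 75741.87 s, i.e. 21.04 hours.

21.04 hours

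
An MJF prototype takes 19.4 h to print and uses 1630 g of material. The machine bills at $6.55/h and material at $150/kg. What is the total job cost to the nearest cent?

Machine cost = 6.55 × 19.4 = $127.07.
Material cost: 150 × 1630/1000 → $244.50.
Total = 127.07 + 244.50 = $371.57.

$371.57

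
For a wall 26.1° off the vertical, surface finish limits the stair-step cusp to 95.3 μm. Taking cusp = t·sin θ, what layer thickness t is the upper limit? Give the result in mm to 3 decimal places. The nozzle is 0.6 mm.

t = h_c / sin θ = 0.0953 / 0.4399 = 0.217 mm.

0.217 mm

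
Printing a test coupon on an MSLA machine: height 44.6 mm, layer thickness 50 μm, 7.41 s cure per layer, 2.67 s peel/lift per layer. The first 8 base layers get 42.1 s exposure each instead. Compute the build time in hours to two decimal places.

2.57 hours

Number of layers: 44.6 / 0.05 → 892 (rounded up).
Base layers = 8 × (42.1 + 2.67), so 358.16 s.
Remaining layers: 884 × (7.41 + 2.67) → 8910.72 s.
Total = 358.16 + 8910.72 = 9268.88 s = 2.57 hours.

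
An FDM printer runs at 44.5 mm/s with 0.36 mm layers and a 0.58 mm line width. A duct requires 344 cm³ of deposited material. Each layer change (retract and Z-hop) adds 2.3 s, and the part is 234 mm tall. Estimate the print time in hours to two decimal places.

10.70 hours

Extrusion cross-section = 0.36 × 0.58 = 0.2088 mm².
Toolpath length = 344 cm³ / 0.2088 mm² = 344000 / 0.2088 = 1647509.6 mm.
Extrusion time = 1647509.6 / 44.5, so 37022.7 s.
Layers = ⌈234/0.36⌉ = 650.
Layer-change overhead = 650 × 2.3, so 1495 s.
Altogether 37022.7 + 1495 = 38517.7 s, i.e. 10.70 hours.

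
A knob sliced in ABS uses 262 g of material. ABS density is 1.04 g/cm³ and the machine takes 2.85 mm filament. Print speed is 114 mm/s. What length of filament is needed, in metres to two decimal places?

39.49 m

Volume = 262 g / 1.04 g·cm⁻³ = 251.9231 cm³ = 251923.1 mm³.
Filament cross-section = π × (2.85/2)² = 6.3794 mm².
Length = 251923.1 / 6.3794 = 39490.09 mm = 39.49 m.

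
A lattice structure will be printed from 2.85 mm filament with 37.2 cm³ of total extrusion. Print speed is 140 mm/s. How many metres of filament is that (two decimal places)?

5.83 m

Cross-section of 2.85 mm filament: π·(2.85/2)² = 6.3794 mm².
L = 37200 mm³ / 6.3794 mm² = 5831.27 mm, i.e. 5.83 m.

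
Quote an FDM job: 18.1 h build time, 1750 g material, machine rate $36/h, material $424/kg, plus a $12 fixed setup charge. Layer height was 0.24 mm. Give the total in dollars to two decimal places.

Machine-time cost = 36 × 18.1, so $651.60.
Material cost: 424 × 1750/1000 → $742.00.
Total = 651.60 + 742.00 + 12 = $1405.60.

$1405.60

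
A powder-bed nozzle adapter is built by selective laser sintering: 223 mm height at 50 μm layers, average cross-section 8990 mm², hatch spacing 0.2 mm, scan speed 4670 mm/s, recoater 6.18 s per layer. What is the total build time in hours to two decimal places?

Layers = ⌈223/0.05⌉ = 4460.
Hatch length per layer = 8990 / 0.2, so 44950 mm.
Per-layer scan time = 44950 / 4670, so 9.6253 s.
Per-layer time = 9.6253 + 6.18 = 15.8053 s.
4460 layers × 15.8053 s/layer = 70491.638 s, i.e. 19.58 hours.

19.58 hours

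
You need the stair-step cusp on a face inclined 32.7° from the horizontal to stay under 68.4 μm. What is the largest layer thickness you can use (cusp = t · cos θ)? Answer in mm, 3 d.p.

0.081 mm

t = h_c / cos θ = 0.0684 / 0.8415 = 0.081 mm.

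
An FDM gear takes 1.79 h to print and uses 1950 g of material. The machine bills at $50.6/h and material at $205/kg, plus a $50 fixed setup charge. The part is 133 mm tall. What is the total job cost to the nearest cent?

Time charge = 50.6 × 1.79 = $90.574.
Feedstock cost: 205 × 1950/1000 → $399.75.
Total = 90.574 + 399.75 + 50 = 540.324 ≈ $540.32.

$540.32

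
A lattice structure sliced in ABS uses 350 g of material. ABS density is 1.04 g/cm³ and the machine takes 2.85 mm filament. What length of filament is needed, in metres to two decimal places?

52.75 m

Extruded volume: 350/1.04 = 336.5385 cm³ (336538.5 mm³).
A = π r² = π × 1.425² = 6.3794 mm².
Length = 336538.5 / 6.3794 = 52753.94 mm = 52.75 m.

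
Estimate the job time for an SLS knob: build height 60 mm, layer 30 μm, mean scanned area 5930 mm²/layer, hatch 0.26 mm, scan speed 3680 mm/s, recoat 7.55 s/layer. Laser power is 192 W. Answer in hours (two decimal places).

Layer count = ceil(60 / 0.03) = 2000.
Scan path per layer = 5930 / 0.26, so 22807.7 mm.
Per-layer scan time = 22807.7 / 3680, so 6.1977 s.
Time per layer: 6.1977 + 7.55 → 13.7477 s.
2000 layers × 13.7477 s/layer = 27495.4 s, i.e. 7.64 hours.

7.64 hours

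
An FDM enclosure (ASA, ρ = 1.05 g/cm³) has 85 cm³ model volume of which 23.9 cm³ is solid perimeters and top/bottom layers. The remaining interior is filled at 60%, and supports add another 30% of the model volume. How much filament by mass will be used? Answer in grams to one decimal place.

90.4 g

Volume inside the shell = 85 − 23.9 = 61.1 cm³.
Infill volume = 0.60 × 61.1, so 36.66 cm³.
Support = 0.30 × 85 = 25.5 cm³.
Total printed volume = 23.9 + 36.66 + 25.5, so 86.06 cm³.
Mass = 86.06 × 1.05 = 90.363 g.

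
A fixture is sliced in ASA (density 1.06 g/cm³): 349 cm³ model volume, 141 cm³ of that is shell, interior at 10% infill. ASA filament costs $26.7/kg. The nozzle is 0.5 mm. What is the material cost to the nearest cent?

Interior volume: 349 − 141 → 208 cm³.
Infill volume = 0.10 × 208 = 20.8 cm³.
Deposited volume: 141 + 20.8 → 161.8 cm³.
Mass = 161.8 × 1.06 = 171.508 g.
At $26.7/kg: 171.508/1000 × 26.7 = $4.58.

$4.58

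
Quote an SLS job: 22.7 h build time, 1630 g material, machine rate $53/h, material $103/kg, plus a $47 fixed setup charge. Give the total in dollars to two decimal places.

$1417.99

Machine-time cost = 53 × 22.7, so $1203.10.
Material cost: 103 × 1630/1000 → $167.89.
Total = 1203.10 + 167.89 + 47 = $1417.99.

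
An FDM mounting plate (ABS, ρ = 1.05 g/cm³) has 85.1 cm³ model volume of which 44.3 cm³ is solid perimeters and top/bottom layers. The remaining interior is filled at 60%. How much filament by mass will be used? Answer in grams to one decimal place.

Infill region = 85.1 − 44.3, so 40.8 cm³.
Infill volume = 0.60 × 40.8, so 24.48 cm³.
Deposited volume = 44.3 + 24.48 = 68.78 cm³.
Mass: 68.78 × 1.05 → 72.219 g.

72.2 g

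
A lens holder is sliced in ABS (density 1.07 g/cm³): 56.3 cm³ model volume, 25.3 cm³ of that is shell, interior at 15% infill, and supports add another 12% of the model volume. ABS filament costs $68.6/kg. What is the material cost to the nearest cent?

Infill region = 56.3 − 25.3, so 31 cm³.
Infill volume = 0.15 × 31, so 4.65 cm³.
Support = 0.12 × 56.3 = 6.756 cm³.
Total extruded: 25.3 + 4.65 + 6.756 → 36.706 cm³.
Mass = 36.706 × 1.07 = 39.27542 g.
Cost = 39.27542 g / 1000 × $68.6/kg = $2.69.

$2.69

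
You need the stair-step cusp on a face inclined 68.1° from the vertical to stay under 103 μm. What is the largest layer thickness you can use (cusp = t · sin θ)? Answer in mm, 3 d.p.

0.111 mm

t = h_c / sin θ = 0.103 / 0.9278 = 0.111 mm.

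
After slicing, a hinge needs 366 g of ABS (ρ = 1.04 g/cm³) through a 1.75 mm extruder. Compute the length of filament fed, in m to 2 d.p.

Volume = 366 g / 1.04 g·cm⁻³ = 351.9231 cm³ = 351923.1 mm³.
Cross-section of 1.75 mm filament: π·(1.75/2)² = 2.4053 mm².
L = V/A = 351923.1/2.4053 = 146311.52 mm → 146.31 m.

146.31 m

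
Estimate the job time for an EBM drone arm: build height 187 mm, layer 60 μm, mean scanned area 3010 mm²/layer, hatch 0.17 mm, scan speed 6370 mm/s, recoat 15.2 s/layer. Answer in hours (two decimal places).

15.57 hours

Number of layers: 187 / 0.06 → 3117 (rounded up).
Scan path per layer: 3010 / 0.17 → 17705.9 mm.
Scan time per layer: 17705.9 / 6370 → 2.7796 s.
Layer cycle: 2.7796 + 15.2 → 17.9796 s.
Total: 3117 × 17.9796 s = 56042.4132 s → 15.57 hours.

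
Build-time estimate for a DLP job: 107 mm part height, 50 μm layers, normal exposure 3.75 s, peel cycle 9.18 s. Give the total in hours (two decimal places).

7.69 hours

Number of layers: 107 / 0.05 → 2140 (rounded up).
Each layer takes = 3.75 + 9.18 = 12.93 s.
Total = 2140 × 12.93 = 27670.2 s = 7.69 hours.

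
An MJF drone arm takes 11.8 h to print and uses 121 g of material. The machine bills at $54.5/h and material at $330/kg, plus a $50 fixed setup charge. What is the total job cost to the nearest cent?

Time charge = 54.5 × 11.8, so $643.10.
Material cost = 330 × 121/1000, so $39.93.
Adding setup: 643.10 + 39.93 + 50 → $733.03.

$733.03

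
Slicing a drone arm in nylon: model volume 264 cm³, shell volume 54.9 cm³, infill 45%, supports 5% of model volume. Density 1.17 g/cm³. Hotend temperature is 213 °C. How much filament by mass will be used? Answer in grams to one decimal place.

189.8 g

Volume inside the shell = 264 − 54.9 = 209.1 cm³.
Deposited infill = 0.45 × 209.1, so 94.095 cm³.
Support = 0.05 × 264, so 13.2 cm³.
Total extruded = 54.9 + 94.095 + 13.2 = 162.195 cm³.
Mass = 162.195 × 1.17 = 189.76815 g.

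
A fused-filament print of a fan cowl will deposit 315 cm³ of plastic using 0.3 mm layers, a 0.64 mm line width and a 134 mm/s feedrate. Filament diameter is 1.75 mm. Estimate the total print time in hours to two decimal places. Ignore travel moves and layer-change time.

3.40 hours

Line area = 0.3 × 0.64 = 0.192 mm².
Total extruded path = 315000/0.192 = 1640625 mm.
Extrusion time = 1640625 / 134, so 12243.5 s.
12243.5 s = 3.40 hours.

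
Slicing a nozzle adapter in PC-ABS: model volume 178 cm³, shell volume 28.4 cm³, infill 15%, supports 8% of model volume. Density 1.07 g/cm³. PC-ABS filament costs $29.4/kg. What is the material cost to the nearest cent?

$2.05

Interior volume = 178 − 28.4 = 149.6 cm³.
Infill deposited = 0.15 × 149.6, so 22.44 cm³.
Support = 0.08 × 178, so 14.24 cm³.
Total extruded: 28.4 + 22.44 + 14.24 → 65.08 cm³.
Mass: 65.08 × 1.07 → 69.6356 g.
At $29.4/kg: 69.6356/1000 × 29.4 = $2.05.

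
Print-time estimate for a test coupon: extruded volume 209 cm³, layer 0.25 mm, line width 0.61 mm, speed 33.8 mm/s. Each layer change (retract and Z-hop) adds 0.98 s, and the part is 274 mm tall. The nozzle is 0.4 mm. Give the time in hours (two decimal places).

11.56 hours

Extrusion cross-section: 0.25 × 0.61 → 0.1525 mm².
Path length: 209000 mm³ / 0.1525 mm² → 1370491.8 mm.
Extrusion time: 1370491.8 / 33.8 → 40547.1 s.
Layers = ⌈274/0.25⌉ = 1096.
Non-print overhead: 1096 × 0.98 → 1074.08 s.
Altogether 40547.1 + 1074.08 = 41621.18 s, i.e. 11.56 hours.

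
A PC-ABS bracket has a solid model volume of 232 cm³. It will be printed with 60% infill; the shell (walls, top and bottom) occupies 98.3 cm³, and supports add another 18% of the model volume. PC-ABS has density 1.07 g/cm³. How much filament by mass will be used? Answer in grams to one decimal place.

Volume inside the shell = 232 − 98.3 = 133.7 cm³.
Infill deposited = 0.60 × 133.7 = 80.22 cm³.
Support: 0.18 × 232 → 41.76 cm³.
Total extruded = 98.3 + 80.22 + 41.76, so 220.28 cm³.
Mass = 220.28 × 1.07 = 235.6996 g.

235.7 g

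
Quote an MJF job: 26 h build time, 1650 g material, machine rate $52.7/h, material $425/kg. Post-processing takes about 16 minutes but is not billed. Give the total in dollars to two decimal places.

Time charge = 52.7 × 26 = $1370.20.
Feedstock cost = 425 × 1650/1000, so $701.25.
Total = 1370.20 + 701.25 = $2071.45.

$2071.45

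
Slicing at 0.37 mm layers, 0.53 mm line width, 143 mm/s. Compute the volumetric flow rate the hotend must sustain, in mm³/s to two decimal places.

28.04

Bead cross-section = 0.37 × 0.53, so 0.1961 mm².
Volumetric flow = 143 × 0.1961 = 28.04 mm³/s.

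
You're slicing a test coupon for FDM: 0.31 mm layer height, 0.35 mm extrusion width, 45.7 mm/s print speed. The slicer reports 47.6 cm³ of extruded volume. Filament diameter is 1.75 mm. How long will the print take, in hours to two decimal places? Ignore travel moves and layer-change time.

2.67 hours

Bead cross-section = 0.31 × 0.35, so 0.1085 mm².
Toolpath length = 47.6 cm³ / 0.1085 mm² = 47600 / 0.1085 = 438709.7 mm.
Time extruding: 438709.7 / 45.7 → 9599.8 s.
In the requested units: 9599.8 s = 2.67 hours.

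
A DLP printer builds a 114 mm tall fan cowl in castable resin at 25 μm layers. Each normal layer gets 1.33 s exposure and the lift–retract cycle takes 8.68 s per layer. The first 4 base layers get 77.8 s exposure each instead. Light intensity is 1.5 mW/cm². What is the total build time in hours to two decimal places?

12.76 hours

Layer count = ceil(114 / 0.025) = 4560.
Burn-in layers: 4 × (77.8 + 8.68) → 345.92 s.
Regular layers: 4556 × (1.33 + 8.68) → 45605.56 s.
Total = 345.92 + 45605.56 = 45951.48 s = 12.76 hours.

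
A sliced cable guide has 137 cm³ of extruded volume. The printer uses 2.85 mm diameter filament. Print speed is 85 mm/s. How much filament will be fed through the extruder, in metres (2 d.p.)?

Filament cross-section = π × (2.85/2)² = 6.3794 mm².
L = 137000 mm³ / 6.3794 mm² = 21475.37 mm, i.e. 21.48 m.

21.48 m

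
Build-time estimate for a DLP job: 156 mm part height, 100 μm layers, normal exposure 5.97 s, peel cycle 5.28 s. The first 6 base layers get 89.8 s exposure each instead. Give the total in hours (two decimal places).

5.01 hours

Layers = ⌈156/0.1⌉ = 1560.
Bottom layers: 6 × (89.8 + 5.28) → 570.48 s.
Remaining layers = 1554 × (5.97 + 5.28), so 17482.5 s.
Sum: 570.48 + 17482.5 = 18052.98 s → 5.01 hours.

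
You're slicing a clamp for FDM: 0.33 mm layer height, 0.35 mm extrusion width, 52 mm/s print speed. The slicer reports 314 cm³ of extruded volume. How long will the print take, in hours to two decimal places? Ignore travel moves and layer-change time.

14.52 hours

Bead cross-section = 0.33 × 0.35, so 0.1155 mm².
Toolpath length = 314 cm³ / 0.1155 mm² = 314000 / 0.1155 = 2718614.7 mm.
Print-move time = 2718614.7 / 52, so 52281.1 s.
Converting: 52281.1 s = 14.52 hours.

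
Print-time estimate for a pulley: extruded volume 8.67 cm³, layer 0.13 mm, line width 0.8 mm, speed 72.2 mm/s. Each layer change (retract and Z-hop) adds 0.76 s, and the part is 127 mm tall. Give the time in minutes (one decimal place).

31.6 minutes

Bead cross-section = 0.13 × 0.8 = 0.104 mm².
Path length: 8670 mm³ / 0.104 mm² → 83365.4 mm.
Extrusion time: 83365.4 / 72.2 → 1154.6 s.
Layer count = ceil(127 / 0.13) = 977.
Z-hop total: 977 × 0.76 → 742.52 s.
Altogether 1154.6 + 742.52 = 1897.12 s, i.e. 31.6 minutes.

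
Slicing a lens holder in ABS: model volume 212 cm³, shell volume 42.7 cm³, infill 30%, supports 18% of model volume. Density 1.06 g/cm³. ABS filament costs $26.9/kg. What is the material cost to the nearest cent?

Infill region: 212 − 42.7 → 169.3 cm³.
Infill volume: 0.30 × 169.3 → 50.79 cm³.
Support = 0.18 × 212, so 38.16 cm³.
Deposited volume = 42.7 + 50.79 + 38.16 = 131.65 cm³.
Mass = 131.65 × 1.06 = 139.549 g.
Cost = 139.549 g / 1000 × $26.9/kg = $3.75.

$3.75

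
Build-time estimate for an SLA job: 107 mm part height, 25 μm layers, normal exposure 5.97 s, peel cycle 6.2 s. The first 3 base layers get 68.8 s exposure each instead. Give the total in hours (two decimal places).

14.52 hours

Layers = ⌈107/0.025⌉ = 4280.
Bottom layers: 3 × (68.8 + 6.2) → 225 s.
Normal layers: 4277 × (5.97 + 6.2) → 52051.09 s.
Sum: 225 + 52051.09 = 52276.09 s → 14.52 hours.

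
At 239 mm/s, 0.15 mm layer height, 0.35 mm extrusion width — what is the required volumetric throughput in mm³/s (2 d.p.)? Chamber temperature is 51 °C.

Bead cross-section = 0.15 × 0.35, so 0.0525 mm².
Volumetric flow = 239 × 0.0525 = 12.55 mm³/s.

12.55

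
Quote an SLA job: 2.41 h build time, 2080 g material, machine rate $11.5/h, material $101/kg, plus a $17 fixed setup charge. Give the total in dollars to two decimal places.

Time charge = 11.5 × 2.41 = $27.715.
Material charge = 101 × 2080/1000 = $210.08.
Adding setup: 27.715 + 210.08 + 17 → 254.795 ≈ $254.80.

$254.80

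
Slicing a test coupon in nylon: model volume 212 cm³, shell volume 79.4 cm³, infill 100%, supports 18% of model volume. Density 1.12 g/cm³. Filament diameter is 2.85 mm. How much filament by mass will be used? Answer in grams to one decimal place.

280.2 g

Volume inside the shell: 212 − 79.4 → 132.6 cm³.
Deposited infill = 1.00 × 132.6 = 132.6 cm³.
Support = 0.18 × 212, so 38.16 cm³.
Deposited volume = 79.4 + 132.6 + 38.16 = 250.16 cm³.
Mass = 250.16 × 1.12, so 280.1792 g.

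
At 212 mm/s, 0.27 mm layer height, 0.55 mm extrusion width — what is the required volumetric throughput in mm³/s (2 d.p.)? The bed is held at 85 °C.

31.48

A: 0.27 × 0.55 → 0.1485 mm².
Volumetric flow = 212 × 0.1485 = 31.48 mm³/s.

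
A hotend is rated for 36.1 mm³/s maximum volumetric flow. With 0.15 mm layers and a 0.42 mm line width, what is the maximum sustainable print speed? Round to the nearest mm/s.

Bead cross-section = 0.15 × 0.42 = 0.063 mm².
Max speed = 36.1 / 0.063 = 573.02 ≈ 573 mm/s.

573 mm/s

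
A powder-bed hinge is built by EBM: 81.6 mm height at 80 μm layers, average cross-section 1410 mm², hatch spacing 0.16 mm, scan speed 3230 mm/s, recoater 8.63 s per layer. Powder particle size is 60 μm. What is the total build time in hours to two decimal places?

Number of layers: 81.6 / 0.08 → 1020 (rounded up).
Per-layer scan distance: 1410 / 0.16 → 8812.5 mm.
Per-layer scan time: 8812.5 / 3230 → 2.7283 s.
Per-layer time = 2.7283 + 8.63 = 11.3583 s.
Total: 1020 × 11.3583 s = 11585.466 s → 3.22 hours.

3.22 hours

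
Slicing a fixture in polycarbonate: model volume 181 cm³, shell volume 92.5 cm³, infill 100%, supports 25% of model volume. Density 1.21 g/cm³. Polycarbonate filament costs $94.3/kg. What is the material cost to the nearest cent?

$25.82

Interior volume = 181 − 92.5 = 88.5 cm³.
Deposited infill: 1.00 × 88.5 → 88.5 cm³.
Support = 0.25 × 181 = 45.25 cm³.
Total extruded = 92.5 + 88.5 + 45.25 = 226.25 cm³.
Mass: 226.25 × 1.21 → 273.7625 g.
Cost = 273.7625 g / 1000 × $94.3/kg = $25.82.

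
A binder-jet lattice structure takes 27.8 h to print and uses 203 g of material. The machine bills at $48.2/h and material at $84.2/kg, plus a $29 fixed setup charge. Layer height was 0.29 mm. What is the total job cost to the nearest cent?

Machine cost: 48.2 × 27.8 → $1339.96.
Feedstock cost: 84.2 × 203/1000 → $17.0926.
Adding setup: 1339.96 + 17.0926 + 29 → 1386.0526 ≈ $1386.05.

$1386.05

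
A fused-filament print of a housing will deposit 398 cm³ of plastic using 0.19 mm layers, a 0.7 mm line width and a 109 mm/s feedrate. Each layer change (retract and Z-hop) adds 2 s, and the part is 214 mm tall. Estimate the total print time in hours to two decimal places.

Line area: 0.19 × 0.7 → 0.133 mm².
Toolpath length = 398 cm³ / 0.133 mm² = 398000 / 0.133 = 2992481.2 mm.
Print-move time = 2992481.2 / 109 = 27454 s.
Number of layers: 214 / 0.19 → 1127 (rounded up).
Z-hop total: 1127 × 2 → 2254 s.
Altogether 27454 + 2254 = 29708 s, i.e. 8.25 hours.

8.25 hours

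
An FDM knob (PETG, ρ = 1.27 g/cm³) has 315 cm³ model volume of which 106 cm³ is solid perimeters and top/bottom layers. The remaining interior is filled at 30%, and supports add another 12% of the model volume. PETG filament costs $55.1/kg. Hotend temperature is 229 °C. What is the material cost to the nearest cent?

Volume inside the shell = 315 − 106, so 209 cm³.
Infill deposited: 0.30 × 209 → 62.7 cm³.
Support = 0.12 × 315, so 37.8 cm³.
Deposited volume = 106 + 62.7 + 37.8, so 206.5 cm³.
Mass = 206.5 × 1.27, so 262.255 g.
Cost = 262.255 g / 1000 × $55.1/kg = $14.45.

$14.45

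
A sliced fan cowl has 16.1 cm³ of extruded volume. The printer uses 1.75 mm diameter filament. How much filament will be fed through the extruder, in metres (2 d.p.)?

6.69 m

Cross-section of 1.75 mm filament: π·(1.75/2)² = 2.4053 mm².
L = 16100 mm³ / 2.4053 mm² = 6693.55 mm, i.e. 6.69 m.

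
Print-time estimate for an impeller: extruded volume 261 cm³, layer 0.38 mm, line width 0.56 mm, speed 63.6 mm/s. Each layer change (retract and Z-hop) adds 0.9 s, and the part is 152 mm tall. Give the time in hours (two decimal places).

5.46 hours

Extrusion cross-section = 0.38 × 0.56, so 0.2128 mm².
Total extruded path = 261000/0.2128 = 1226503.8 mm.
Time extruding = 1226503.8 / 63.6, so 19284.7 s.
Number of layers: 152 / 0.38 → 400 (rounded up).
Non-print overhead = 400 × 0.9, so 360 s.
Total = 19284.7 + 360 = 19644.7 s = 5.46 hours.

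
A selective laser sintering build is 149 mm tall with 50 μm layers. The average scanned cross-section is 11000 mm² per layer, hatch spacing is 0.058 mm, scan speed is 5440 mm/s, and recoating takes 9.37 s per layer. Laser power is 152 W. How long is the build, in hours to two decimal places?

Layer count = ceil(149 / 0.05) = 2980.
Per-layer scan distance = 11000 / 0.058 = 189655.2 mm.
Scan time per layer = 189655.2 / 5440 = 34.8631 s.
Layer cycle = 34.8631 + 9.37, so 44.2331 s.
Total: 2980 × 44.2331 s = 131814.638 s → 36.62 hours.

36.62 hours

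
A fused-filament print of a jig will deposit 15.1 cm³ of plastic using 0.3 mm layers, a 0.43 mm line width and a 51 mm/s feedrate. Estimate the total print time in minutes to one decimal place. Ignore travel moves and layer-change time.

Extrusion cross-section = 0.3 × 0.43 = 0.129 mm².
Total extruded path = 15100/0.129 = 117054.3 mm.
Print-move time: 117054.3 / 51 → 2295.2 s.
In the requested units: 2295.2 s = 38.3 minutes.

38.3 minutes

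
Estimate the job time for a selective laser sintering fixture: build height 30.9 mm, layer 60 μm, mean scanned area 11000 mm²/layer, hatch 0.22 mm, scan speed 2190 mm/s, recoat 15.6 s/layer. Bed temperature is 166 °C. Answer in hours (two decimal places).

5.50 hours

Number of layers: 30.9 / 0.06 → 515 (rounded up).
Scan path per layer: 11000 / 0.22 → 50000 mm.
Per-layer scan time = 50000 / 2190 = 22.8311 s.
Per-layer time = 22.8311 + 15.6, so 38.4311 s.
Build time = 515 × 38.4311 = 19792.0165 s = 5.50 hours.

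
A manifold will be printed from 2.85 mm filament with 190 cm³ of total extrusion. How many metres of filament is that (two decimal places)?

A = π r² = π × 1.425² = 6.3794 mm².
L = 190000 mm³ / 6.3794 mm² = 29783.37 mm, i.e. 29.78 m.

29.78 m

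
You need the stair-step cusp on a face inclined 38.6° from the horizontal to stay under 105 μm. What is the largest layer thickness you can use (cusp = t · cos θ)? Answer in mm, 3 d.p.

0.134 mm

Layer height = cusp / cos(38.6°) = 0.105 / 0.7815 = 0.134 mm.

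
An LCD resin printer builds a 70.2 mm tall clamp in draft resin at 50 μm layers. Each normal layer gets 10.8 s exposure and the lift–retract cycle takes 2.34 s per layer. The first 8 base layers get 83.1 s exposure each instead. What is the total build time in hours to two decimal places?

Layers = ⌈70.2/0.05⌉ = 1404.
Base layers = 8 × (83.1 + 2.34) = 683.52 s.
Remaining layers = 1396 × (10.8 + 2.34), so 18343.44 s.
Sum: 683.52 + 18343.44 = 19026.96 s → 5.29 hours.

5.29 hours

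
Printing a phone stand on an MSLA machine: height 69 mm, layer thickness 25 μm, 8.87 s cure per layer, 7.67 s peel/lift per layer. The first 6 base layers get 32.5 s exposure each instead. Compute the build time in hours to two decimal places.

12.72 hours

Number of layers: 69 / 0.025 → 2760 (rounded up).
Burn-in layers = 6 × (32.5 + 7.67) = 241.02 s.
Remaining layers: 2754 × (8.87 + 7.67) → 45551.16 s.
Sum: 241.02 + 45551.16 = 45792.18 s → 12.72 hours.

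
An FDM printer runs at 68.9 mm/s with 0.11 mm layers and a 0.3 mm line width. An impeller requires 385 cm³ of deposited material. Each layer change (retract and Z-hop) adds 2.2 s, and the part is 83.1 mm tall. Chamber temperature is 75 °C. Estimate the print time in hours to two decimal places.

Extrusion cross-section = 0.11 × 0.3 = 0.033 mm².
Total extruded path = 385000/0.033 = 11666666.7 mm.
Print-move time = 11666666.7 / 68.9, so 169327.5 s.
Number of layers: 83.1 / 0.11 → 756 (rounded up).
Z-hop total = 756 × 2.2, so 1663.2 s.
Total = 169327.5 + 1663.2 = 170990.7 s = 47.50 hours.

47.50 hours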